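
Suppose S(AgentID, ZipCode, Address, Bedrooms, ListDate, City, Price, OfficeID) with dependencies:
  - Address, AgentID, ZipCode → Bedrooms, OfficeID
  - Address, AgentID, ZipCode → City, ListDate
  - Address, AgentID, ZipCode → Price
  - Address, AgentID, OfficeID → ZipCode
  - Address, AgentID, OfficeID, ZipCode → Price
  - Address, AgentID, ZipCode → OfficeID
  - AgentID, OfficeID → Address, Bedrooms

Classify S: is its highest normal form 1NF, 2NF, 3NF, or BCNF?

Candidate keys: {Address, AgentID, ZipCode}, {AgentID, OfficeID}. Prime attributes: {Address, AgentID, OfficeID, ZipCode}.
Each dependency's left side is a superkey — BCNF holds.

BCNF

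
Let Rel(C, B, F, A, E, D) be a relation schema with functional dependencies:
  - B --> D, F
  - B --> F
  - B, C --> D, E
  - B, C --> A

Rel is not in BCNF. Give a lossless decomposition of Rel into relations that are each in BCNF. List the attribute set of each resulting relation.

{A, B, C, E}; {B, D, F}

Candidate key of the original relation: {B, C}.
{A, B, C, D, E, F}: {B} determines {B, D, F} here but is not a superkey — split on B --> D, F, giving {B, D, F} and {A, B, C, E}.
{B, D, F} is in BCNF.
{A, B, C, E} is in BCNF.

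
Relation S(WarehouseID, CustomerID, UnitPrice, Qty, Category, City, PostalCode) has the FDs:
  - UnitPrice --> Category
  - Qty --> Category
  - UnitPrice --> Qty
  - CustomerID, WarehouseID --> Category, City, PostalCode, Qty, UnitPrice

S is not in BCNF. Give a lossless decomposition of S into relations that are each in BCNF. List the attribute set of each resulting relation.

{Category, Qty}; {City, CustomerID, PostalCode, UnitPrice, WarehouseID}; {Qty, UnitPrice}

Candidate key of the original relation: {CustomerID, WarehouseID}.
In {Category, City, CustomerID, PostalCode, Qty, UnitPrice, WarehouseID}, {UnitPrice} is not a superkey ({UnitPrice}⁺ restricted to this set is {Category, Qty, UnitPrice}), so split on UnitPrice --> Category, Qty into {Category, Qty, UnitPrice} and {City, CustomerID, PostalCode, UnitPrice, WarehouseID}.
In {Category, Qty, UnitPrice}, {Qty} is not a superkey ({Qty}⁺ restricted to this set is {Category, Qty}), so split on Qty --> Category into {Category, Qty} and {Qty, UnitPrice}.
{Category, Qty}: every determinant is a superkey — BCNF.
{Qty, UnitPrice}: every determinant is a superkey — BCNF.
{City, CustomerID, PostalCode, UnitPrice, WarehouseID}: every determinant is a superkey — BCNF.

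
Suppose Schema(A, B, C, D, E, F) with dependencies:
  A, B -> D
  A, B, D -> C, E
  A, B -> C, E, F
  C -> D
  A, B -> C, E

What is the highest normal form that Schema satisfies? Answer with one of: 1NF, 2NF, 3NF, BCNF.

Candidate key: {A, B}. Prime attributes: {A, B}.
C -> D: {C}⁺ = {C, D}, which is not all of the attributes, so the left side is not a superkey — BCNF is violated.
C -> D determines the non-prime attribute {D} from a non-superkey — 3NF is violated.
No proper subset of a key has a non-prime attribute in its closure, so there is no partial dependency; 2NF holds.

2NF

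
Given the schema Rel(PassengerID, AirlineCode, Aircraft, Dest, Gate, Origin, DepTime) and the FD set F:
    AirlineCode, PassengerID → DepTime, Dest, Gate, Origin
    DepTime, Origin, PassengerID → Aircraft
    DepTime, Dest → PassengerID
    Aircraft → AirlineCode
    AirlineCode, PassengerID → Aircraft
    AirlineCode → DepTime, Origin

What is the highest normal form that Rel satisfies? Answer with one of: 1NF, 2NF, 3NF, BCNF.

3NF

Candidate keys: {Aircraft, Dest}, {Aircraft, PassengerID}, {AirlineCode, Dest}, {AirlineCode, PassengerID}, {DepTime, Dest, Origin}, {DepTime, Origin, PassengerID}. Prime attributes: {Aircraft, AirlineCode, DepTime, Dest, Origin, PassengerID}.
DepTime, Dest → PassengerID: {DepTime, Dest}⁺ = {DepTime, Dest, PassengerID}, which is not all of the attributes, so the left side is not a superkey — BCNF is violated.
But every attribute on its right side ({PassengerID}) is prime, and the same holds for every other non-superkey FD, so 3NF still holds.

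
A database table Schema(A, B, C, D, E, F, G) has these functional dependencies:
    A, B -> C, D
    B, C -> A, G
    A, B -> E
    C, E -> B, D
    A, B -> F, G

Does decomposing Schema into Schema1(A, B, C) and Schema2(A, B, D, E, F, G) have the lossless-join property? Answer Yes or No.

The shared attributes are {A, B} and {A, B}⁺ = {A, B, C, D, E, F, G}.
Schema1 is contained in that closure, so Schema1 ∩ Schema2 -> Schema1 holds and the join is lossless.

Yes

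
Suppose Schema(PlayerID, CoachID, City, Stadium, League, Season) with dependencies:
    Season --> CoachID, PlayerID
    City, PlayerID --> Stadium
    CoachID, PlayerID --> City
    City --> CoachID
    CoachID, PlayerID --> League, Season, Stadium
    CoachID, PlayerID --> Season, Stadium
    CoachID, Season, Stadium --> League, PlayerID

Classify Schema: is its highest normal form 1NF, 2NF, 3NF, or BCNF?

Candidate keys: {City, PlayerID}, {CoachID, PlayerID}, {Season}. Prime attributes: {City, CoachID, PlayerID, Season}.
City --> CoachID breaks BCNF: {City}⁺ = {City, CoachID}, so {City} is not a superkey.
Its right-hand attributes {CoachID} are all prime, as are those of every other non-superkey FD — the relation is in 3NF.

3NF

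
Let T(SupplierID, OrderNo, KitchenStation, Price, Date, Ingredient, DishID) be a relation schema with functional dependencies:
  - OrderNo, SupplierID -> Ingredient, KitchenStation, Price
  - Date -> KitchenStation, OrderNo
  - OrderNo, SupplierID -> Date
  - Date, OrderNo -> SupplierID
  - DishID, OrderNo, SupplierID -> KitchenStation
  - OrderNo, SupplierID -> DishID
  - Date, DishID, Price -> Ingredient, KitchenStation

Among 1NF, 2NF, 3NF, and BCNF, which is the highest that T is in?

Candidate keys: {Date}, {OrderNo, SupplierID}. Prime attributes: {Date, OrderNo, SupplierID}.
The left-hand side of every FD is a superkey, so BCNF is satisfied.

BCNF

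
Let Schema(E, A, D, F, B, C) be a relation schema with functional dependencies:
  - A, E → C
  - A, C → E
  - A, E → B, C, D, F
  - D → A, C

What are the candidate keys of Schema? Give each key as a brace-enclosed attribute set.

{D}⁺ = {A, B, C, D, E, F}, which is every attribute, so {D} is a candidate key.
{A, C}⁺ = {A, B, C, D, E, F}, which is every attribute, so {A, C} is a candidate key.
{A, E}⁺ = {A, B, C, D, E, F}, which is every attribute, so {A, E} is a candidate key.
Any other superkey properly contains one of these, so there are no further candidate keys.

{A, C}, {A, E}, {D}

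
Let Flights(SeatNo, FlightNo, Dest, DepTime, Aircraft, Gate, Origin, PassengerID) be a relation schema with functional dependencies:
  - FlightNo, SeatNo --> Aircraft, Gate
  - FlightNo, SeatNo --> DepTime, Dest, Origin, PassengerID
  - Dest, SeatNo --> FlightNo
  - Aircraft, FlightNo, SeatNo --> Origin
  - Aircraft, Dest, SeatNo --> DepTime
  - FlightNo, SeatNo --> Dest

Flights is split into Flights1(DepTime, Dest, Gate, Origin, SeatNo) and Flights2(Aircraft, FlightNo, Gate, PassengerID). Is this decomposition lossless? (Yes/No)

The shared attributes are {Gate} and {Gate}⁺ = {Gate}.
Flights1 ⊄ {Gate} and Flights2 ⊄ {Gate}, so the split is lossy.

No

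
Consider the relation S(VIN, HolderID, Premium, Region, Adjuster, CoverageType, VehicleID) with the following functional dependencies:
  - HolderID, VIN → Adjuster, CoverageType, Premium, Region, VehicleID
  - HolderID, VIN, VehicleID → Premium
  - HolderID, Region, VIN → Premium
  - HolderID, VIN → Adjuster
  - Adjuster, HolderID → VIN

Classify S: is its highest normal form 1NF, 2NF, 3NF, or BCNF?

BCNF

Candidate keys: {Adjuster, HolderID}, {HolderID, VIN}. Prime attributes: {Adjuster, HolderID, VIN}.
Each dependency's left side is a superkey — BCNF holds.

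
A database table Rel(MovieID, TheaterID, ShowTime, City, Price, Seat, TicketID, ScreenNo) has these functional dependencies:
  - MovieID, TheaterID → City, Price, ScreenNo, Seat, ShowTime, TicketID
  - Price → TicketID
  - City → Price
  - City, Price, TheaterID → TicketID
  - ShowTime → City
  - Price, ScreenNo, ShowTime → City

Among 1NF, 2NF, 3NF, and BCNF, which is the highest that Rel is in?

Candidate key: {MovieID, TheaterID}. Prime attributes: {MovieID, TheaterID}.
For Price → TicketID we have {Price}⁺ = {Price, TicketID}; {Price} is not a superkey, so BCNF fails.
Price → TicketID has non-prime {TicketID} on the right and a non-superkey on the left, so 3NF fails.
No proper subset of a key has a non-prime attribute in its closure, so there is no partial dependency; 2NF holds.

2NF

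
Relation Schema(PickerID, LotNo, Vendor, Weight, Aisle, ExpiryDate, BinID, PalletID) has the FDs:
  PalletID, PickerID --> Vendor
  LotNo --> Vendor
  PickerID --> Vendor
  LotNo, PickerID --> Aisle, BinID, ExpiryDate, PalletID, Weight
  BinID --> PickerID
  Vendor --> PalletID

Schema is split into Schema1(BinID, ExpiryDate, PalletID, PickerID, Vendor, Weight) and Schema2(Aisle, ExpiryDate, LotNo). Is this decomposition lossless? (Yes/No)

No

Common attributes: {ExpiryDate}; their closure is {ExpiryDate}.
Neither Schema1 nor Schema2 is contained in that closure, so the decomposition is lossy.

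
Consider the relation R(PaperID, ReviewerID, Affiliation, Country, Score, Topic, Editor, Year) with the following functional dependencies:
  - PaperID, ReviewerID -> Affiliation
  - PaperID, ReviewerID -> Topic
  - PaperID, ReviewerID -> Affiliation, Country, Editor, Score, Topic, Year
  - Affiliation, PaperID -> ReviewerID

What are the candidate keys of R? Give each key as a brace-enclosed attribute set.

Attributes never on any right-hand side: {PaperID} — every candidate key must contain it.
{Affiliation, PaperID}⁺ = {Affiliation, Country, Editor, PaperID, ReviewerID, Score, Topic, Year}, which is every attribute, so {Affiliation, PaperID} is a candidate key.
{PaperID, ReviewerID}⁺ = {Affiliation, Country, Editor, PaperID, ReviewerID, Score, Topic, Year}, which is every attribute, so {PaperID, ReviewerID} is a candidate key.
No proper subset of any of these is a key, and no other minimal superkey exists.

{Affiliation, PaperID}, {PaperID, ReviewerID}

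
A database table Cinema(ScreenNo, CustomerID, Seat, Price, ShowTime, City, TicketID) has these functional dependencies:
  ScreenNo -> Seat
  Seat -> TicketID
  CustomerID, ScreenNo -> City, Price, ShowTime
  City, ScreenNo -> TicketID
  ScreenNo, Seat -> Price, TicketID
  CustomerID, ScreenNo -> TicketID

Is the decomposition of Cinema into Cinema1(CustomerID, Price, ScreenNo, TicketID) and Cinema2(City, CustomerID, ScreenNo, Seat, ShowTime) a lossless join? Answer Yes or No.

Common attributes: {CustomerID, ScreenNo}; their closure is {City, CustomerID, Price, ScreenNo, Seat, ShowTime, TicketID}.
Since Cinema1 ⊆ {City, CustomerID, Price, ScreenNo, Seat, ShowTime, TicketID}, the intersection is a superkey of Cinema1; the decomposition is lossless.

Yes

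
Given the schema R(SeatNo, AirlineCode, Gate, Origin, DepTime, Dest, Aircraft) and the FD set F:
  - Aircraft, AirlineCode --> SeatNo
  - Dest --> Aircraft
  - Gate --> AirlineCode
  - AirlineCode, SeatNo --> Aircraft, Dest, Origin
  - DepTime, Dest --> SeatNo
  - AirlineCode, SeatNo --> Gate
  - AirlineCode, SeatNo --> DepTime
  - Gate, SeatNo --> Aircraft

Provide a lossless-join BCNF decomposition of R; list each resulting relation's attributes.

Candidate keys of the original relation: {Aircraft, AirlineCode}, {Aircraft, Gate}, {AirlineCode, Dest}, {AirlineCode, SeatNo}, {Dest, Gate}, {Gate, SeatNo}.
{Aircraft, AirlineCode, DepTime, Dest, Gate, Origin, SeatNo}: {Dest} determines {Aircraft, Dest} here but is not a superkey — split on Dest --> Aircraft, giving {Aircraft, Dest} and {AirlineCode, DepTime, Dest, Gate, Origin, SeatNo}.
{Aircraft, Dest} is in BCNF.
{AirlineCode, DepTime, Dest, Gate, Origin, SeatNo}: {Gate} determines {AirlineCode, Gate} here but is not a superkey — split on Gate --> AirlineCode, giving {AirlineCode, Gate} and {DepTime, Dest, Gate, Origin, SeatNo}.
{AirlineCode, Gate} is in BCNF.
{DepTime, Dest, Gate, Origin, SeatNo}: {DepTime, Dest} determines {DepTime, Dest, SeatNo} here but is not a superkey — split on DepTime, Dest --> SeatNo, giving {DepTime, Dest, SeatNo} and {DepTime, Dest, Gate, Origin}.
{DepTime, Dest, SeatNo} is in BCNF.
{DepTime, Dest, Gate, Origin} is in BCNF.

{Aircraft, Dest}; {AirlineCode, Gate}; {DepTime, Dest, Gate, Origin}; {DepTime, Dest, SeatNo}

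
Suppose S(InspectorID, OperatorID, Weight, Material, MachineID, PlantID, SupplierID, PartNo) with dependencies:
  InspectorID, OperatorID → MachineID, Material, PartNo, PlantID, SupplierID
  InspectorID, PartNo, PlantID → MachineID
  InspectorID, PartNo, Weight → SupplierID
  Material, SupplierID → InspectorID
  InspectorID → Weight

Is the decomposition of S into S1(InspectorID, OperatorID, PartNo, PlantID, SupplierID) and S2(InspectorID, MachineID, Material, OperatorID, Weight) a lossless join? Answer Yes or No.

Yes

S1 ∩ S2 = {InspectorID, OperatorID}; its closure under F is {InspectorID, MachineID, Material, OperatorID, PartNo, PlantID, SupplierID, Weight}.
Since S1 ⊆ {InspectorID, MachineID, Material, OperatorID, PartNo, PlantID, SupplierID, Weight}, the intersection is a superkey of S1; the decomposition is lossless.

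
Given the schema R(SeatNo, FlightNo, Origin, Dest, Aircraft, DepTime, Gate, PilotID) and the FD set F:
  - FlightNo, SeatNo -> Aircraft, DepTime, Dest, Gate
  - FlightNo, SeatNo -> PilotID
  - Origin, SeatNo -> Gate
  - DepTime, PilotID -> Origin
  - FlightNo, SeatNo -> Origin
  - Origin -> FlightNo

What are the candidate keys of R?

{DepTime, PilotID, SeatNo}, {FlightNo, SeatNo}, {Origin, SeatNo}

{SeatNo} never appears on the right of any FD, so every key must include it.
{FlightNo, SeatNo}⁺ = {Aircraft, DepTime, Dest, FlightNo, Gate, Origin, PilotID, SeatNo} — all of the relation — so {FlightNo, SeatNo} is a candidate key.
{Origin, SeatNo}⁺ = {Aircraft, DepTime, Dest, FlightNo, Gate, Origin, PilotID, SeatNo} — all of the relation — so {Origin, SeatNo} is a candidate key.
{DepTime, PilotID, SeatNo}⁺ = {Aircraft, DepTime, Dest, FlightNo, Gate, Origin, PilotID, SeatNo} — all of the relation — so {DepTime, PilotID, SeatNo} is a candidate key.
Any other superkey properly contains one of these, so there are no further candidate keys.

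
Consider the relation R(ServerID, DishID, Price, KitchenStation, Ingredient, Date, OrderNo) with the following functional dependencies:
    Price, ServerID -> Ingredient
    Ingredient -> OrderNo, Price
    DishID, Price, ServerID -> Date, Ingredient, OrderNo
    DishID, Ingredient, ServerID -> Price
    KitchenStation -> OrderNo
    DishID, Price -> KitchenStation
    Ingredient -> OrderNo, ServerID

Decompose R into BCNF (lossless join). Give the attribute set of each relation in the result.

{Date, DishID, Price, ServerID}; {DishID, KitchenStation, Price}; {Ingredient, OrderNo, Price, ServerID}

Candidate keys of the original relation: {DishID, Ingredient}, {DishID, Price, ServerID}.
In {Date, DishID, Ingredient, KitchenStation, OrderNo, Price, ServerID}, {Price, ServerID} is not a superkey ({Price, ServerID}⁺ restricted to this set is {Ingredient, OrderNo, Price, ServerID}), so split on Price, ServerID -> Ingredient, OrderNo into {Ingredient, OrderNo, Price, ServerID} and {Date, DishID, KitchenStation, Price, ServerID}.
{Ingredient, OrderNo, Price, ServerID} has no BCNF violation.
In {Date, DishID, KitchenStation, Price, ServerID}, {DishID, Price} is not a superkey ({DishID, Price}⁺ restricted to this set is {DishID, KitchenStation, Price}), so split on DishID, Price -> KitchenStation into {DishID, KitchenStation, Price} and {Date, DishID, Price, ServerID}.
{DishID, KitchenStation, Price} has no BCNF violation.
{Date, DishID, Price, ServerID} has no BCNF violation.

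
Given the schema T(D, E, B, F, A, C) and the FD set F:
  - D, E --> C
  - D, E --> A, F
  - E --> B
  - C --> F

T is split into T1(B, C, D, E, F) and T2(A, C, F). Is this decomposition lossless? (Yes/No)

No

The shared attributes are {C, F} and {C, F}⁺ = {C, F}.
Neither T1 nor T2 is contained in that closure, so the decomposition is lossy.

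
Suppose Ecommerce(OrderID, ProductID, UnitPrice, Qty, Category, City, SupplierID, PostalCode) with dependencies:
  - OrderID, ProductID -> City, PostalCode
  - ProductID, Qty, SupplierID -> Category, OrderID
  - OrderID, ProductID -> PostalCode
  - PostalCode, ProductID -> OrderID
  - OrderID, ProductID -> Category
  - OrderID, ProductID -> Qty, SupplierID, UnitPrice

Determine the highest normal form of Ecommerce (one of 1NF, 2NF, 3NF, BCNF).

Candidate keys: {OrderID, ProductID}, {PostalCode, ProductID}, {ProductID, Qty, SupplierID}. Prime attributes: {OrderID, PostalCode, ProductID, Qty, SupplierID}.
Each dependency's left side is a superkey — BCNF holds.

BCNF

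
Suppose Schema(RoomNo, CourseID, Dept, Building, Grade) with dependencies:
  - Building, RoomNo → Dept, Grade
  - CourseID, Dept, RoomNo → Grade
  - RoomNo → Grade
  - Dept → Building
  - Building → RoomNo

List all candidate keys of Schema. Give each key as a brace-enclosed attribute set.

{Building, CourseID}, {CourseID, Dept}

No FD produces {CourseID}, so it must be in every candidate key.
{Building, CourseID}⁺ = {Building, CourseID, Dept, Grade, RoomNo}, which is every attribute, so {Building, CourseID} is a candidate key.
{CourseID, Dept}⁺ = {Building, CourseID, Dept, Grade, RoomNo}, which is every attribute, so {CourseID, Dept} is a candidate key.
These are minimal and exhaustive — every other superkey contains one of them.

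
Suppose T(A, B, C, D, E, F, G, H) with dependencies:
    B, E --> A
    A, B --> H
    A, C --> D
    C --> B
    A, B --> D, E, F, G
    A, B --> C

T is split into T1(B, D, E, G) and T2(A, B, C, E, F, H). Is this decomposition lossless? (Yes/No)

Yes

T1 ∩ T2 = {B, E}; its closure under F is {A, B, C, D, E, F, G, H}.
T1 is contained in that closure, so T1 ∩ T2 --> T1 holds and the join is lossless.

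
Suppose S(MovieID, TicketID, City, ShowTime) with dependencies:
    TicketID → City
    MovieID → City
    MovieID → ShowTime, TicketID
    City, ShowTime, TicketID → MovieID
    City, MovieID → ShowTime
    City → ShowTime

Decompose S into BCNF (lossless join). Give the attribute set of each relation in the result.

{City, MovieID, TicketID}; {City, ShowTime}

Candidate keys of the original relation: {MovieID}, {TicketID}.
In {City, MovieID, ShowTime, TicketID}, {City} is not a superkey ({City}⁺ restricted to this set is {City, ShowTime}), so split on City → ShowTime into {City, ShowTime} and {City, MovieID, TicketID}.
{City, ShowTime} is in BCNF.
{City, MovieID, TicketID} is in BCNF.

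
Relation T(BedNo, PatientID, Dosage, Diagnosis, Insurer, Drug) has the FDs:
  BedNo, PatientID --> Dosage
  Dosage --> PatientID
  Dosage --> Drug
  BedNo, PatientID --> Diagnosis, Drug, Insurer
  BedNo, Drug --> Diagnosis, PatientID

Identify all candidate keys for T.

{BedNo, Dosage}, {BedNo, Drug}, {BedNo, PatientID}

Attributes never on any right-hand side: {BedNo} — every candidate key must contain it.
{BedNo, Dosage}⁺ = {BedNo, Diagnosis, Dosage, Drug, Insurer, PatientID}, which is every attribute, so {BedNo, Dosage} is a candidate key.
{BedNo, Drug}⁺ = {BedNo, Diagnosis, Dosage, Drug, Insurer, PatientID}, which is every attribute, so {BedNo, Drug} is a candidate key.
{BedNo, PatientID}⁺ = {BedNo, Diagnosis, Dosage, Drug, Insurer, PatientID}, which is every attribute, so {BedNo, PatientID} is a candidate key.
Any other superkey properly contains one of these, so there are no further candidate keys.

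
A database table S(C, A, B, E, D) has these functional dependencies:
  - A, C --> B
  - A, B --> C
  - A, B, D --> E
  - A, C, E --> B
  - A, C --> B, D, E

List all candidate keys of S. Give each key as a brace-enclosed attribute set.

{A, B}, {A, C}

{A} never appears on the right of any FD, so every key must include it.
{A, B}⁺ = {A, B, C, D, E} — all of the relation — so {A, B} is a candidate key.
{A, C}⁺ = {A, B, C, D, E} — all of the relation — so {A, C} is a candidate key.
Any other superkey properly contains one of these, so there are no further candidate keys.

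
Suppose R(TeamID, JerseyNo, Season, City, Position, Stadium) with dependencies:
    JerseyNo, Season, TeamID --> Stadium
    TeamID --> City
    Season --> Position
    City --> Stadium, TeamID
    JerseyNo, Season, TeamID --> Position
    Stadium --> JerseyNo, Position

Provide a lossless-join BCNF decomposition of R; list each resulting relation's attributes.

{City, Stadium, TeamID}; {JerseyNo, Position, Stadium}; {Season, TeamID}

Candidate keys of the original relation: {City, Season}, {Season, TeamID}.
Within {City, JerseyNo, Position, Season, Stadium, TeamID}: {TeamID}⁺ ∩ {City, JerseyNo, Position, Season, Stadium, TeamID} = {City, JerseyNo, Position, Stadium, TeamID}, not the whole set, so TeamID --> City, JerseyNo, Position, Stadium violates BCNF; decompose into {City, JerseyNo, Position, Stadium, TeamID} and {Season, TeamID}.
Within {City, JerseyNo, Position, Stadium, TeamID}: {Stadium}⁺ ∩ {City, JerseyNo, Position, Stadium, TeamID} = {JerseyNo, Position, Stadium}, not the whole set, so Stadium --> JerseyNo, Position violates BCNF; decompose into {JerseyNo, Position, Stadium} and {City, Stadium, TeamID}.
{JerseyNo, Position, Stadium} is in BCNF.
{City, Stadium, TeamID} is in BCNF.
{Season, TeamID} is in BCNF.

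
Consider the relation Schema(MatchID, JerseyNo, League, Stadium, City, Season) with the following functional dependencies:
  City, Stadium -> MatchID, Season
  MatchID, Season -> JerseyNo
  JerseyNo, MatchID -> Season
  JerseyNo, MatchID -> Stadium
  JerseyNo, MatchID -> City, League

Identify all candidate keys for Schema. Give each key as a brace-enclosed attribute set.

{City, Stadium}, {JerseyNo, MatchID}, {MatchID, Season}

{City, Stadium} is a candidate key since {City, Stadium}⁺ = {City, JerseyNo, League, MatchID, Season, Stadium} covers every attribute.
{JerseyNo, MatchID} is a candidate key since {JerseyNo, MatchID}⁺ = {City, JerseyNo, League, MatchID, Season, Stadium} covers every attribute.
{MatchID, Season} is a candidate key since {MatchID, Season}⁺ = {City, JerseyNo, League, MatchID, Season, Stadium} covers every attribute.
No proper subset of any of these is a key, and no other minimal superkey exists.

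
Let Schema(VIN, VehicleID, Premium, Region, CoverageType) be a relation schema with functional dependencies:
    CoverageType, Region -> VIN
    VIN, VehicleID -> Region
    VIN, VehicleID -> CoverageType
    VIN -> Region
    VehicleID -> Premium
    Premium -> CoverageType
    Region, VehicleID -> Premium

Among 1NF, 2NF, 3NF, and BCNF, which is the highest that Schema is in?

Candidate keys: {Region, VehicleID}, {VIN, VehicleID}. Prime attributes: {Region, VIN, VehicleID}.
CoverageType, Region -> VIN: {CoverageType, Region}⁺ = {CoverageType, Region, VIN}, which is not all of the attributes, so the left side is not a superkey — BCNF is violated.
VehicleID -> Premium determines the non-prime attribute {Premium} from a non-superkey — 3NF is violated.
The proper key subset {VehicleID} of {Region, VehicleID} determines non-prime {CoverageType, Premium}, so the relation is not even in 2NF.

1NF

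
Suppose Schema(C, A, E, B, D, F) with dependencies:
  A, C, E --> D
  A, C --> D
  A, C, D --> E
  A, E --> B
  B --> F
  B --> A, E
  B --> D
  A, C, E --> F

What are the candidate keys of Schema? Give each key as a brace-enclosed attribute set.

{C} never appears on the right of any FD, so every key must include it.
{A, C} is a candidate key since {A, C}⁺ = {A, B, C, D, E, F} covers every attribute.
{B, C} is a candidate key since {B, C}⁺ = {A, B, C, D, E, F} covers every attribute.
No proper subset of any of these is a key, and no other minimal superkey exists.

{A, C}, {B, C}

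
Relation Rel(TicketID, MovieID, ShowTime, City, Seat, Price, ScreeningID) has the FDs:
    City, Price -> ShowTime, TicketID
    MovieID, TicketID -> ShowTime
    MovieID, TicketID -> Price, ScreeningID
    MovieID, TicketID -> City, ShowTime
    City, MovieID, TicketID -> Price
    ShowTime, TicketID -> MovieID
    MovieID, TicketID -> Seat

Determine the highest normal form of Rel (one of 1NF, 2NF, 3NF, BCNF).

Candidate keys: {City, Price}, {MovieID, TicketID}, {ShowTime, TicketID}. Prime attributes: {City, MovieID, Price, ShowTime, TicketID}.
Every FD has a superkey on the left, so the relation is in BCNF.

BCNF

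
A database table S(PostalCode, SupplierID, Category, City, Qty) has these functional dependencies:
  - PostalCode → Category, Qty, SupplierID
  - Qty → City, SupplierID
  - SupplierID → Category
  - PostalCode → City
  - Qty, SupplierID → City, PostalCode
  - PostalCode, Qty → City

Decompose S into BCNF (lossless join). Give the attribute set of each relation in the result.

Candidate keys of the original relation: {PostalCode}, {Qty}.
{Category, City, PostalCode, Qty, SupplierID}: {SupplierID} determines {Category, SupplierID} here but is not a superkey — split on SupplierID → Category, giving {Category, SupplierID} and {City, PostalCode, Qty, SupplierID}.
{Category, SupplierID} has no BCNF violation.
{City, PostalCode, Qty, SupplierID} has no BCNF violation.

{Category, SupplierID}; {City, PostalCode, Qty, SupplierID}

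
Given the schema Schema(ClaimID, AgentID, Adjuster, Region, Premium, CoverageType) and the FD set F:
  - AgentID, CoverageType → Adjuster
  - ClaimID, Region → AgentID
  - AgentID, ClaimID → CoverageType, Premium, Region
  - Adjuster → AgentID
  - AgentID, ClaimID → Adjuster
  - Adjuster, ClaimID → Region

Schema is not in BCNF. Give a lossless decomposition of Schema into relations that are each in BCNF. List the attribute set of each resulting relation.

Candidate keys of the original relation: {Adjuster, ClaimID}, {AgentID, ClaimID}, {ClaimID, Region}.
Within {Adjuster, AgentID, ClaimID, CoverageType, Premium, Region}: {AgentID, CoverageType}⁺ ∩ {Adjuster, AgentID, ClaimID, CoverageType, Premium, Region} = {Adjuster, AgentID, CoverageType}, not the whole set, so AgentID, CoverageType → Adjuster violates BCNF; decompose into {Adjuster, AgentID, CoverageType} and {AgentID, ClaimID, CoverageType, Premium, Region}.
Within {Adjuster, AgentID, CoverageType}: {Adjuster}⁺ ∩ {Adjuster, AgentID, CoverageType} = {Adjuster, AgentID}, not the whole set, so Adjuster → AgentID violates BCNF; decompose into {Adjuster, AgentID} and {Adjuster, CoverageType}.
{Adjuster, AgentID} has no BCNF violation.
{Adjuster, CoverageType} has no BCNF violation.
{AgentID, ClaimID, CoverageType, Premium, Region} has no BCNF violation.

{Adjuster, AgentID}; {Adjuster, CoverageType}; {AgentID, ClaimID, CoverageType, Premium, Region}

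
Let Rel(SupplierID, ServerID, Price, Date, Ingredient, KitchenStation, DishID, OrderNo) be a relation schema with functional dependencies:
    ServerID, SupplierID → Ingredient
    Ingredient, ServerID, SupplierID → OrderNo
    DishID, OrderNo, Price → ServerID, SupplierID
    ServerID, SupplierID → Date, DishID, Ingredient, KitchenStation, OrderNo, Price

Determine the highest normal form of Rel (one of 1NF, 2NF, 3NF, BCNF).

BCNF

Candidate keys: {DishID, OrderNo, Price}, {ServerID, SupplierID}. Prime attributes: {DishID, OrderNo, Price, ServerID, SupplierID}.
Each dependency's left side is a superkey — BCNF holds.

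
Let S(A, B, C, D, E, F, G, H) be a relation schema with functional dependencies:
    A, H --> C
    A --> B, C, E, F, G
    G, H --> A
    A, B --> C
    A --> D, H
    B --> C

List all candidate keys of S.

{A}⁺ = {A, B, C, D, E, F, G, H} — all of the relation — so {A} is a candidate key.
{G, H}⁺ = {A, B, C, D, E, F, G, H} — all of the relation — so {G, H} is a candidate key.
These are minimal and exhaustive — every other superkey contains one of them.

{A}, {G, H}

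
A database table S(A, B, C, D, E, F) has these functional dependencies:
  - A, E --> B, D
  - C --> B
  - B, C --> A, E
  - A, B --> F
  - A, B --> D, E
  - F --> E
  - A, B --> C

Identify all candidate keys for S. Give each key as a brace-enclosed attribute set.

{A, B}, {A, E}, {A, F}, {C}

Closure of {C} is {A, B, C, D, E, F}, the whole schema; {C} is a candidate key.
Closure of {A, B} is {A, B, C, D, E, F}, the whole schema; {A, B} is a candidate key.
Closure of {A, E} is {A, B, C, D, E, F}, the whole schema; {A, E} is a candidate key.
Closure of {A, F} is {A, B, C, D, E, F}, the whole schema; {A, F} is a candidate key.
Any other superkey properly contains one of these, so there are no further candidate keys.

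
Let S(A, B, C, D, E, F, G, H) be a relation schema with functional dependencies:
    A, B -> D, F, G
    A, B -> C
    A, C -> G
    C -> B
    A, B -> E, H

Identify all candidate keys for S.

Attributes never on any right-hand side: {A} — every candidate key must contain it.
{A, B} is a candidate key since {A, B}⁺ = {A, B, C, D, E, F, G, H} covers every attribute.
{A, C} is a candidate key since {A, C}⁺ = {A, B, C, D, E, F, G, H} covers every attribute.
No proper subset of any of these is a key, and no other minimal superkey exists.

{A, B}, {A, C}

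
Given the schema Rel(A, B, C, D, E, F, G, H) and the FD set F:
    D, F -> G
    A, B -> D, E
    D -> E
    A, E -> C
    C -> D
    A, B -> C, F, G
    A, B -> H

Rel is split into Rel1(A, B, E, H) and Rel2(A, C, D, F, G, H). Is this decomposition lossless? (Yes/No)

Rel1 ∩ Rel2 = {A, H}; its closure under F is {A, H}.
The closure covers neither Rel1 nor Rel2 entirely; the join is not lossless.

No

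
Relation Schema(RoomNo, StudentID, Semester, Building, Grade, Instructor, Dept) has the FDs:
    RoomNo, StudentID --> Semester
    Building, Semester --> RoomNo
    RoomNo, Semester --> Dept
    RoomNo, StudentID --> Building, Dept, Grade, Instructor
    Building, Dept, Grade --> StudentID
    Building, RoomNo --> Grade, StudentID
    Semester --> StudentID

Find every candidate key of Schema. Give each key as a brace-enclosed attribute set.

{Building, RoomNo}⁺ = {Building, Dept, Grade, Instructor, RoomNo, Semester, StudentID} — all of the relation — so {Building, RoomNo} is a candidate key.
{Building, Semester}⁺ = {Building, Dept, Grade, Instructor, RoomNo, Semester, StudentID} — all of the relation — so {Building, Semester} is a candidate key.
{RoomNo, Semester}⁺ = {Building, Dept, Grade, Instructor, RoomNo, Semester, StudentID} — all of the relation — so {RoomNo, Semester} is a candidate key.
{RoomNo, StudentID}⁺ = {Building, Dept, Grade, Instructor, RoomNo, Semester, StudentID} — all of the relation — so {RoomNo, StudentID} is a candidate key.
Any other superkey properly contains one of these, so there are no further candidate keys.

{Building, RoomNo}, {Building, Semester}, {RoomNo, Semester}, {RoomNo, StudentID}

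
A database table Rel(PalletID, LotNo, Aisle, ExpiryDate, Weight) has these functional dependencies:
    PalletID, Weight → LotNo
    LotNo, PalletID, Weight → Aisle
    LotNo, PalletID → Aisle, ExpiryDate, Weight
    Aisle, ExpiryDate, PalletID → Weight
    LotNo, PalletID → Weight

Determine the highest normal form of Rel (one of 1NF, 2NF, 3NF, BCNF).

Candidate keys: {Aisle, ExpiryDate, PalletID}, {LotNo, PalletID}, {PalletID, Weight}. Prime attributes: {Aisle, ExpiryDate, LotNo, PalletID, Weight}.
Each dependency's left side is a superkey — BCNF holds.

BCNF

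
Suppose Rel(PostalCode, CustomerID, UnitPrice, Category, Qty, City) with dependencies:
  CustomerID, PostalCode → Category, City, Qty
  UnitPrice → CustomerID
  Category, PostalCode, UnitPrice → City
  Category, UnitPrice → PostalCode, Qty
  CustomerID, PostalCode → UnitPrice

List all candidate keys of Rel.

Closure of {Category, UnitPrice} is {Category, City, CustomerID, PostalCode, Qty, UnitPrice}, the whole schema; {Category, UnitPrice} is a candidate key.
Closure of {CustomerID, PostalCode} is {Category, City, CustomerID, PostalCode, Qty, UnitPrice}, the whole schema; {CustomerID, PostalCode} is a candidate key.
Closure of {PostalCode, UnitPrice} is {Category, City, CustomerID, PostalCode, Qty, UnitPrice}, the whole schema; {PostalCode, UnitPrice} is a candidate key.
No proper subset of any of these is a key, and no other minimal superkey exists.

{Category, UnitPrice}, {CustomerID, PostalCode}, {PostalCode, UnitPrice}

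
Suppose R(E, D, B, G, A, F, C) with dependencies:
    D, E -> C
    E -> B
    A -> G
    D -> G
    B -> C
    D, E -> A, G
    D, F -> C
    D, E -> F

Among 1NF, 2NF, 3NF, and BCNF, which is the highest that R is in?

Candidate key: {D, E}. Prime attributes: {D, E}.
For E -> B we have {E}⁺ = {B, C, E}; {E} is not a superkey, so BCNF fails.
E -> B determines the non-prime attribute {B} from a non-superkey — 3NF is violated.
{D} is a proper subset of the key {D, E}, and {D}⁺ contains the non-prime attribute {G} — a partial dependency, so 2NF is violated.

1NF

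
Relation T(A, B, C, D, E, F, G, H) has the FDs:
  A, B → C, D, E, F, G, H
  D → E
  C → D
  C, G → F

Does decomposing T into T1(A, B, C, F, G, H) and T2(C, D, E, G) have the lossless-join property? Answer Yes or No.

The shared attributes are {C, G} and {C, G}⁺ = {C, D, E, F, G}.
T2 is contained in that closure, so T1 ∩ T2 → T2 holds and the join is lossless.

Yes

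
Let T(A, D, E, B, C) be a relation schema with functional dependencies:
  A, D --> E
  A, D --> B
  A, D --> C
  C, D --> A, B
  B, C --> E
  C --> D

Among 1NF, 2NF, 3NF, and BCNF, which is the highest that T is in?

BCNF

Candidate keys: {A, D}, {C}. Prime attributes: {A, C, D}.
Every FD has a superkey on the left, so the relation is in BCNF.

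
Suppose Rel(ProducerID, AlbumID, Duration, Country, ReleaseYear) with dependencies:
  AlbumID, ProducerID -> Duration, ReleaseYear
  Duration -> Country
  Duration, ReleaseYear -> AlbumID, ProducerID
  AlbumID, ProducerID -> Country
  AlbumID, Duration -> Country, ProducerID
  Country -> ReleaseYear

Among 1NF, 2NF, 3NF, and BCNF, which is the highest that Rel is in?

2NF

Candidate keys: {AlbumID, ProducerID}, {Duration}. Prime attributes: {AlbumID, Duration, ProducerID}.
Country -> ReleaseYear breaks BCNF: {Country}⁺ = {Country, ReleaseYear}, so {Country} is not a superkey.
Because {ReleaseYear} is non-prime and the left side of Country -> ReleaseYear is not a superkey, the relation is not in 3NF.
No proper subset of a key has a non-prime attribute in its closure, so there is no partial dependency; 2NF holds.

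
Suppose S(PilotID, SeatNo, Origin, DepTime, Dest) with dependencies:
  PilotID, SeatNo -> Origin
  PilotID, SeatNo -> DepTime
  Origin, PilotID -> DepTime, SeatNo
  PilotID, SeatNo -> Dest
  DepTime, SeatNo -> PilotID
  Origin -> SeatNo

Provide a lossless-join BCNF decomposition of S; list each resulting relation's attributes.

Candidate keys of the original relation: {DepTime, Origin}, {DepTime, SeatNo}, {Origin, PilotID}, {PilotID, SeatNo}.
Within {DepTime, Dest, Origin, PilotID, SeatNo}: {Origin}⁺ ∩ {DepTime, Dest, Origin, PilotID, SeatNo} = {Origin, SeatNo}, not the whole set, so Origin -> SeatNo violates BCNF; decompose into {Origin, SeatNo} and {DepTime, Dest, Origin, PilotID}.
{Origin, SeatNo} has no BCNF violation.
{DepTime, Dest, Origin, PilotID} has no BCNF violation.

{DepTime, Dest, Origin, PilotID}; {Origin, SeatNo}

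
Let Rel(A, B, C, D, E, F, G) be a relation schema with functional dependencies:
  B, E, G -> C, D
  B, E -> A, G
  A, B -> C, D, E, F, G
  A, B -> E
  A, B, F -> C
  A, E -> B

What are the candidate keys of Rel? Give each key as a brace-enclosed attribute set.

{A, B}, {A, E}, {B, E}

{A, B}⁺ = {A, B, C, D, E, F, G}, which is every attribute, so {A, B} is a candidate key.
{A, E}⁺ = {A, B, C, D, E, F, G}, which is every attribute, so {A, E} is a candidate key.
{B, E}⁺ = {A, B, C, D, E, F, G}, which is every attribute, so {B, E} is a candidate key.
These are minimal and exhaustive — every other superkey contains one of them.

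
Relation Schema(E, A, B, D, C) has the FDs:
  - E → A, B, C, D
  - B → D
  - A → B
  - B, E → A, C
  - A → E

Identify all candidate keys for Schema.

Closure of {A} is {A, B, C, D, E}, the whole schema; {A} is a candidate key.
Closure of {E} is {A, B, C, D, E}, the whole schema; {E} is a candidate key.
Any other superkey properly contains one of these, so there are no further candidate keys.

{A}, {E}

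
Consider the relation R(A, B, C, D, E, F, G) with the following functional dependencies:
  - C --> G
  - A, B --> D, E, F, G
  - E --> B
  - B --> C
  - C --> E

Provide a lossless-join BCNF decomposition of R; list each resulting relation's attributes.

Candidate keys of the original relation: {A, B}, {A, C}, {A, E}.
In {A, B, C, D, E, F, G}, {C} is not a superkey ({C}⁺ restricted to this set is {B, C, E, G}), so split on C --> B, E, G into {B, C, E, G} and {A, C, D, F}.
{B, C, E, G} is in BCNF.
{A, C, D, F} is in BCNF.

{A, C, D, F}; {B, C, E, G}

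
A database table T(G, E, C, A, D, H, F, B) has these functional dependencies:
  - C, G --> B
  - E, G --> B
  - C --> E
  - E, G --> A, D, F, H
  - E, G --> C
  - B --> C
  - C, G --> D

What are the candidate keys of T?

{G} never appears on the right of any FD, so every key must include it.
Closure of {B, G} is {A, B, C, D, E, F, G, H}, the whole schema; {B, G} is a candidate key.
Closure of {C, G} is {A, B, C, D, E, F, G, H}, the whole schema; {C, G} is a candidate key.
Closure of {E, G} is {A, B, C, D, E, F, G, H}, the whole schema; {E, G} is a candidate key.
No proper subset of any of these is a key, and no other minimal superkey exists.

{B, G}, {C, G}, {E, G}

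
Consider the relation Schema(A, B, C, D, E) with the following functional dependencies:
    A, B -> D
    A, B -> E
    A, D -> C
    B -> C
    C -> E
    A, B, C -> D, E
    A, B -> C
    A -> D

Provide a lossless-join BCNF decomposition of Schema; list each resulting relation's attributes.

Candidate key of the original relation: {A, B}.
In {A, B, C, D, E}, {A, D} is not a superkey ({A, D}⁺ restricted to this set is {A, C, D, E}), so split on A, D -> C, E into {A, C, D, E} and {A, B, D}.
In {A, C, D, E}, {C} is not a superkey ({C}⁺ restricted to this set is {C, E}), so split on C -> E into {C, E} and {A, C, D}.
{C, E} is in BCNF.
{A, C, D} is in BCNF.
In {A, B, D}, {A} is not a superkey ({A}⁺ restricted to this set is {A, D}), so split on A -> D into {A, D} and {A, B}.
{A, D} is in BCNF.
{A, B} is in BCNF.

{A, B}; {A, C, D}; {C, E}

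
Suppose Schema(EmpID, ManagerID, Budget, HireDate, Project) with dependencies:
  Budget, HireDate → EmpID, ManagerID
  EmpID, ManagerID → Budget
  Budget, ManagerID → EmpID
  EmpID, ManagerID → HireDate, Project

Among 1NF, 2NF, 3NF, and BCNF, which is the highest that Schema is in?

BCNF

Candidate keys: {Budget, HireDate}, {Budget, ManagerID}, {EmpID, ManagerID}. Prime attributes: {Budget, EmpID, HireDate, ManagerID}.
Every FD has a superkey on the left, so the relation is in BCNF.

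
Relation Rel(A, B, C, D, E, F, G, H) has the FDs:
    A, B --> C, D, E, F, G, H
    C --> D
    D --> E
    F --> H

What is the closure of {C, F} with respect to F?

Start with {C, F}.
C --> D applies; add {D} → now {C, D, F}.
D --> E applies; add {E} → now {C, D, E, F}.
F --> H applies; add {H} → now {C, D, E, F, H}.
No further FD applies.

{C, D, E, F, H}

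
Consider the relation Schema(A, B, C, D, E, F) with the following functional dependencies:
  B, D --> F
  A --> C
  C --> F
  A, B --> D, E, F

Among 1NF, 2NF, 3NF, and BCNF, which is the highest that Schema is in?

Candidate key: {A, B}. Prime attributes: {A, B}.
B, D --> F breaks BCNF: {B, D}⁺ = {B, D, F}, so {B, D} is not a superkey.
B, D --> F has non-prime {F} on the right and a non-superkey on the left, so 3NF fails.
{A} is a proper subset of the key {A, B}, and {A}⁺ contains the non-prime attributes {C, F} — a partial dependency, so 2NF is violated.

1NF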